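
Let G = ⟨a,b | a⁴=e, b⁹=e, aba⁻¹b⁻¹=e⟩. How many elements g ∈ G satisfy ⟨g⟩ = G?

G is cyclic of order 36. An element generates G iff its order is 36, and a cyclic group of order 36 has exactly φ(36) = 12 such elements.

Answer: 12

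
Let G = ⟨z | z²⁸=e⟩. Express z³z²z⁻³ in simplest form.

Multiply left to right, reducing at each step:
  (z³) · z² = z⁵
  (z⁵) · z⁻³ = z²

Answer: z²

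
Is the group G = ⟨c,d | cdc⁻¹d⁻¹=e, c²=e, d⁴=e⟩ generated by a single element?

|G| = 8, but the maximum element order in G is 4 < 8. No single element generates all of G, so G is not cyclic.

Answer: No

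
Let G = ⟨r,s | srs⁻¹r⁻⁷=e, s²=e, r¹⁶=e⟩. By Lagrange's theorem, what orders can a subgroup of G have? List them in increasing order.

|G| = 32 = 2⁵. By Lagrange's theorem the order of any subgroup divides 32; the divisors of 32 are 1, 2, 4, 8, 16, 32.

Answer: 1, 2, 4, 8, 16, 32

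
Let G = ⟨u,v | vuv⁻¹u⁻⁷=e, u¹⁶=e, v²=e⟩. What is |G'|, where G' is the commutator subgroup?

G' = [G, G] is generated by all commutators. The generator-pair commutators are: [u, v] = u¹⁰.
The subgroup they normally generate is {e, u², u⁴, u⁶, u⁸, u¹⁰, u¹², u¹⁴}, of order 8.
Check: |G/G'| = 32/8 = 4 is the order of the abelianisation.

Answer: 8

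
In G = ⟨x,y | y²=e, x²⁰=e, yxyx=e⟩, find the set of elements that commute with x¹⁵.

⟨x¹⁵⟩ ⊆ C_G(x¹⁵) since powers of x¹⁵ commute with x¹⁵; so |C_G(x¹⁵)| ≥ |⟨x¹⁵⟩| = 4.
By orbit–stabilizer, |C_G(x¹⁵)| = |G| / |conj. class of x¹⁵| = 40 / 2 = 20.
The 20 elements commuting with x¹⁵ are {e, x, x², x³, x⁴, x⁵, x⁶, x⁷, x⁸, x⁹, x¹⁰, x¹¹, x¹², x¹³, x¹⁴, x¹⁵, x¹⁶, x¹⁷, x¹⁸, x¹⁹}.

Answer: {e, x, x², x³, x⁴, x⁵, x⁶, x⁷, x⁸, x⁹, x¹⁰, x¹¹, x¹², x¹³, x¹⁴, x¹⁵, x¹⁶, x¹⁷, x¹⁸, x¹⁹}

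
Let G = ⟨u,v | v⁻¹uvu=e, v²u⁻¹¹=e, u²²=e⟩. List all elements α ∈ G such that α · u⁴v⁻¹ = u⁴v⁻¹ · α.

⟨u⁴v⁻¹⟩ ⊆ C_G(u⁴v⁻¹) since powers of u⁴v⁻¹ commute with u⁴v⁻¹; so |C_G(u⁴v⁻¹)| ≥ |⟨u⁴v⁻¹⟩| = 4.
By orbit–stabilizer, |C_G(u⁴v⁻¹)| = |G| / |conj. class of u⁴v⁻¹| = 44 / 11 = 4.
The 4 elements commuting with u⁴v⁻¹ are {e, u¹¹, u⁴v, u⁴v⁻¹}.

Answer: {e, u¹¹, u⁴v, u⁴v⁻¹}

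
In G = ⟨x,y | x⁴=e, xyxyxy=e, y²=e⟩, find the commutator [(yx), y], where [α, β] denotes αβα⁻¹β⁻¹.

[(yx), y] = (yx)·y·(yx)⁻¹·y⁻¹.
  (yx) · y = x³yx³
  (x³yx³) · (x³y) = x³yx²y
  (x³yx²y) · y = x³yx²

Answer: x³yx²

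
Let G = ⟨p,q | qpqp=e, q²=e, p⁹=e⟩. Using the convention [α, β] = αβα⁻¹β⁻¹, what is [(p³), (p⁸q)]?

[(p³), (p⁸q)] = (p³)·(p⁸q)·(p³)⁻¹·(p⁸q)⁻¹.
  (p³) · (p⁸q) = p²q
  (p²q) · (p⁶) = p⁵q
  (p⁵q) · (p⁸q) = p⁶

Answer: p⁶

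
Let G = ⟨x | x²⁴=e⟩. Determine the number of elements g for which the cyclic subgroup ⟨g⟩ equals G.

G is cyclic of order 24. An element generates G iff its order is 24, and a cyclic group of order 24 has exactly φ(24) = 8 such elements.

Answer: 8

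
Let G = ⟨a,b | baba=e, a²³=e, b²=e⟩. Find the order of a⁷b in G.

Compute successive powers until reaching e:
  (a⁷b)¹ = a⁷b, (a⁷b)² = e.
The smallest positive k with (a⁷b)ᵏ = e is 2.

Answer: 2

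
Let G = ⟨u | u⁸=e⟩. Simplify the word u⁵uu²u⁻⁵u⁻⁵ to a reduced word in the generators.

Multiply left to right, reducing at each step:
  (u⁵) · u = u⁶
  (u⁶) · u² = e
  e · u⁻⁵ = u³
  (u³) · u⁻⁵ = u⁶

Answer: u⁶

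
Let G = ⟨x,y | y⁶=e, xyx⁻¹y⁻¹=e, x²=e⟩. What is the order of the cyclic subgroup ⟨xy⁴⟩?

|⟨xy⁴⟩| equals the order of xy⁴. Compute successive powers until reaching e:
  (xy⁴)¹ = xy⁴, (xy⁴)² = y², (xy⁴)³ = x, (xy⁴)⁴ = y⁴, (xy⁴)⁵ = xy², (xy⁴)⁶ = e.
The smallest positive k with (xy⁴)ᵏ = e is 6, so |⟨xy⁴⟩| = 6.

Answer: 6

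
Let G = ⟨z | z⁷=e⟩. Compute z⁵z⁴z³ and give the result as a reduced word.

Multiply left to right, reducing at each step:
  (z⁵) · z⁴ = z²
  (z²) · z³ = z⁵

Answer: z⁵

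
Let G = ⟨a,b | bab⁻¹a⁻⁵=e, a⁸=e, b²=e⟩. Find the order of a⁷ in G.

Compute successive powers until reaching e:
  (a⁷)¹ = a⁷, (a⁷)² = a⁶, (a⁷)³ = a⁵, (a⁷)⁴ = a⁴, (a⁷)⁵ = a³, (a⁷)⁶ = a², (a⁷)⁷ = a, (a⁷)⁸ = e.
The smallest positive k with (a⁷)ᵏ = e is 8.

Answer: 8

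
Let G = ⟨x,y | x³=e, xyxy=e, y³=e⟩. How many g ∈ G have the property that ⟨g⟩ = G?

⟨g⟩ = G would require ord(g) = |G| = 12, but the maximum element order in G is 3 < 12. So G is not cyclic and no single element generates it: the count is 0.

Answer: 0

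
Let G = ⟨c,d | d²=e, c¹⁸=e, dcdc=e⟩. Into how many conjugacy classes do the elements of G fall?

The conjugacy classes (representative and size) are:
  [e] (size 1), [c] (size 2), [c²] (size 2), [c³] (size 2), [c¹⁴] (size 2), [c⁵] (size 2), [c¹²] (size 2), [c⁷] (size 2), [c¹⁰] (size 2), [c⁹] (size 1), [c¹⁰d] (size 9), [cd] (size 9).
Class equation: 1 + 2 + 2 + 2 + 2 + 2 + 2 + 2 + 2 + 1 + 9 + 9 = 36 = |G|. So G has 12 conjugacy classes.

Answer: 12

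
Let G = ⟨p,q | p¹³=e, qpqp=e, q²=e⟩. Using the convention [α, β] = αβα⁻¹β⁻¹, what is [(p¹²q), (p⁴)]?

[(p¹²q), (p⁴)] = (p¹²q)·(p⁴)·(p¹²q)⁻¹·(p⁴)⁻¹.
  (p¹²q) · (p⁴) = p⁸q
  (p⁸q) · (p¹²q) = p⁹
  (p⁹) · (p⁹) = p⁵

Answer: p⁵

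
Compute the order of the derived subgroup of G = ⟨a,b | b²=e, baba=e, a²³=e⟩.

G' = [G, G] is generated by all commutators. The generator-pair commutators are: [a, b] = a².
The subgroup they normally generate is {e, a, a², a³, a⁴, a⁵, a⁶, a⁷, a⁸, a⁹, a¹⁰, a¹¹, a¹², a¹³, a¹⁴, a¹⁵, a¹⁶, a¹⁷, a¹⁸, a¹⁹, a²⁰, a²¹, a²²}, of order 23.
Check: |G/G'| = 46/23 = 2 is the order of the abelianisation.

Answer: 23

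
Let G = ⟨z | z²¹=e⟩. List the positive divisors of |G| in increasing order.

|G| = 21 = 3 · 7. By Lagrange's theorem the order of any subgroup divides 21; the divisors of 21 are 1, 3, 7, 21.

Answer: 1, 3, 7, 21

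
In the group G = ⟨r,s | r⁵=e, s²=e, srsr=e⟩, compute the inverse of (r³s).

The order of (r³s) is 2 (smallest k with (r³s)ᵏ = e), so (r³s)⁻¹ = (r³s)¹ = r³s.
Check: (r³s) · (r³s) → (r³s) · r³ = s;   s · s = e, giving e as required.

Answer: r³s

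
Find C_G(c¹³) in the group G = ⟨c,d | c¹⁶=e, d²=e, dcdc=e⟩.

⟨c¹³⟩ ⊆ C_G(c¹³) since powers of c¹³ commute with c¹³; so |C_G(c¹³)| ≥ |⟨c¹³⟩| = 16.
By orbit–stabilizer, |C_G(c¹³)| = |G| / |conj. class of c¹³| = 32 / 2 = 16.
The 16 elements commuting with c¹³ are {e, c, c², c³, c⁴, c⁵, c⁶, c⁷, c⁸, c⁹, c¹⁰, c¹¹, c¹², c¹³, c¹⁴, c¹⁵}.

Answer: {e, c, c², c³, c⁴, c⁵, c⁶, c⁷, c⁸, c⁹, c¹⁰, c¹¹, c¹², c¹³, c¹⁴, c¹⁵}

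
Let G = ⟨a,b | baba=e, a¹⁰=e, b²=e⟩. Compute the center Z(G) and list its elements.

An element z ∈ Z(G) iff z commutes with every generator.
For example a⁵ is central: (a⁵)·a = a⁶ = a·(a⁵); (a⁵)·b = a⁵b = b·(a⁵).
Whereas a ∉ Z(G) since a·b = ab ≠ a⁹b = b·a.
Checking each of the 20 elements this way gives Z(G) = {e, a⁵}, of order 2.

Answer: {e, a⁵}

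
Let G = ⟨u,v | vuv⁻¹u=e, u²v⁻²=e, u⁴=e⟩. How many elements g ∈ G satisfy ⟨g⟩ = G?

⟨g⟩ = G would require ord(g) = |G| = 8, but the maximum element order in G is 4 < 8. So G is not cyclic and no single element generates it: the count is 0.

Answer: 0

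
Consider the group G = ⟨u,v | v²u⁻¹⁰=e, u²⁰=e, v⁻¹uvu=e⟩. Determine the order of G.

Enumerate words in the generators, reducing via the relations: the distinct elements are
  {e, u, v, uv, u², u³, u⁴, u⁵, u⁶, u⁷, u⁸, u⁹, u²v, u³v, u¹², u¹³, u¹¹, u¹⁰, u¹⁴, u¹⁵, u¹⁶, u¹⁷, u¹⁸, u¹⁹, u⁴v, u⁵v, u⁶v, u⁷v, u⁸v, u⁹v, v⁻¹, uv⁻¹, u²v⁻¹, u³v⁻¹, u⁴v⁻¹, u⁵v⁻¹, u⁶v⁻¹, u⁷v⁻¹, u⁸v⁻¹, u⁹v⁻¹}.
No further products give new elements, so |G| = 40.

Answer: 40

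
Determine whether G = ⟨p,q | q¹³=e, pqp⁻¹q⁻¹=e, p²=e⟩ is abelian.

Each pair of generators commutes: p·q = pq = q·p. Since the generators pairwise commute, every element of G commutes with every other, so G is abelian.

Answer: Yes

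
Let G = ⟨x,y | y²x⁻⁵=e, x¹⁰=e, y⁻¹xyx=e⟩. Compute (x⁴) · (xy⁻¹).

Compute (x⁴) · (xy⁻¹) by multiplying left to right and reducing via the relations at each step:
  (x⁴) · x = x⁵
  (x⁵) · y⁻¹ = y

Answer: y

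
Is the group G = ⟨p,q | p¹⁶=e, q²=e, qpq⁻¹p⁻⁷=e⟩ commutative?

p·q = pq but q·p = p⁷q, so p·q ≠ q·p and G is not abelian.

Answer: No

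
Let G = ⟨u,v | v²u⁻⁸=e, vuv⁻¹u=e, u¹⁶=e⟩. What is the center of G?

An element z ∈ Z(G) iff z commutes with every generator.
For example u⁸ is central: (u⁸)·u = u⁹ = u·(u⁸); (u⁸)·v = v⁻¹ = v·(u⁸).
Whereas u ∉ Z(G) since u·v = uv ≠ u⁷v⁻¹ = v·u.
Checking each of the 32 elements this way gives Z(G) = {e, u⁸}, of order 2.

Answer: {e, u⁸}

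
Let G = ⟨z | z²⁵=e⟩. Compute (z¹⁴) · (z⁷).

Compute (z¹⁴) · (z⁷) by multiplying left to right and reducing via the relations at each step:
  (z¹⁴) · z⁷ = z²¹

Answer: z²¹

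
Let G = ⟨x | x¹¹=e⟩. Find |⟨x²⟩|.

|⟨x²⟩| equals the order of x². Compute successive powers until reaching e:
  (x²)¹ = x², (x²)² = x⁴, (x²)³ = x⁶, (x²)⁴ = x⁸, (x²)⁵ = x¹⁰, (x²)⁶ = x, (x²)⁷ = x³, (x²)⁸ = x⁵, (x²)⁹ = x⁷, (x²)¹⁰ = x⁹, (x²)¹¹ = e.
The smallest positive k with (x²)ᵏ = e is 11, so |⟨x²⟩| = 11.

Answer: 11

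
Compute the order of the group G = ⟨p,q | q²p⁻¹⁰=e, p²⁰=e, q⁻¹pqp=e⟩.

Enumerate words in the generators, reducing via the relations: the distinct elements are
  {e, p, q, pq, p², p³, p⁴, p⁵, p⁶, p⁷, p⁸, p⁹, p²q, p³q, p¹², p¹³, p¹¹, p¹⁰, p¹⁴, p¹⁵, p¹⁶, p¹⁷, p¹⁸, p¹⁹, p⁴q, p⁵q, p⁶q, p⁷q, p⁸q, p⁹q, q⁻¹, pq⁻¹, p²q⁻¹, p³q⁻¹, p⁴q⁻¹, p⁵q⁻¹, p⁶q⁻¹, p⁷q⁻¹, p⁸q⁻¹, p⁹q⁻¹}.
No further products give new elements, so |G| = 40.

Answer: 40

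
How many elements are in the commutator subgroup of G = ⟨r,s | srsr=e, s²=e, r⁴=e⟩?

G' = [G, G] is generated by all commutators. The generator-pair commutators are: [r, s] = r².
The subgroup they normally generate is {e, r²}, of order 2.
Check: |G/G'| = 8/2 = 4 is the order of the abelianisation.

Answer: 2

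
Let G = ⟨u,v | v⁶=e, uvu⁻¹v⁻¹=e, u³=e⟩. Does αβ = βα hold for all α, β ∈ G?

Each pair of generators commutes: u·v = uv = v·u. Since the generators pairwise commute, every element of G commutes with every other, so G is abelian.

Answer: Yes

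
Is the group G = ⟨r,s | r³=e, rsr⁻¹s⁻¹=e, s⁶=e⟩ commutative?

Each pair of generators commutes: r·s = rs = s·r. Since the generators pairwise commute, every element of G commutes with every other, so G is abelian.

Answer: Yes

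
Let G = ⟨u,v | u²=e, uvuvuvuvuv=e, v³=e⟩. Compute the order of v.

Compute successive powers until reaching e:
  v¹ = v, v² = v², v³ = e.
The smallest positive k with vᵏ = e is 3.

Answer: 3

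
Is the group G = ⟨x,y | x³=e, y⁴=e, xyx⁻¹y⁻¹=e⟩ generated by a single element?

|G| = 12. The element xy has order 12 (its powers give 12 distinct elements), so ⟨xy⟩ = G and G is cyclic.

Answer: Yes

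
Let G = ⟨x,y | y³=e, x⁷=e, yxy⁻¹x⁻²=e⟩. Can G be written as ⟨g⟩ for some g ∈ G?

Every cyclic group is abelian. But x·y = xy while y·x = x²y, so x·y ≠ y·x and G is not abelian. Hence G is not cyclic.

Answer: No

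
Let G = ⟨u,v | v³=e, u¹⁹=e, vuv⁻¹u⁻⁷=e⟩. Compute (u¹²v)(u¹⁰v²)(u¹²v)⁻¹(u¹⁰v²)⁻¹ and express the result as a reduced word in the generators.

[(u¹²v), (u¹⁰v²)] = (u¹²v)·(u¹⁰v²)·(u¹²v)⁻¹·(u¹⁰v²)⁻¹.
  (u¹²v) · (u¹⁰v²) = u⁶
  (u⁶) · (uv²) = u⁷v²
  (u⁷v²) · (u⁶v) = u¹⁶

Answer: u¹⁶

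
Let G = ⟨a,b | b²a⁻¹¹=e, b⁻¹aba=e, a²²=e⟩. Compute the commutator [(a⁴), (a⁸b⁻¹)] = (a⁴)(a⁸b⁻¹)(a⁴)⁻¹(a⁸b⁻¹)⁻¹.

[(a⁴), (a⁸b⁻¹)] = (a⁴)·(a⁸b⁻¹)·(a⁴)⁻¹·(a⁸b⁻¹)⁻¹.
  (a⁴) · (a⁸b⁻¹) = ab
  (ab) · (a¹⁸) = a⁵b
  (a⁵b) · (a⁸b) = a⁸

Answer: a⁸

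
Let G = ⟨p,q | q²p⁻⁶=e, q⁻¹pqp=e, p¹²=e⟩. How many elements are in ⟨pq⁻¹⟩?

|⟨pq⁻¹⟩| equals the order of pq⁻¹. Compute successive powers until reaching e:
  (pq⁻¹)¹ = pq⁻¹, (pq⁻¹)² = p⁶, (pq⁻¹)³ = pq, (pq⁻¹)⁴ = e.
The smallest positive k with (pq⁻¹)ᵏ = e is 4, so |⟨pq⁻¹⟩| = 4.

Answer: 4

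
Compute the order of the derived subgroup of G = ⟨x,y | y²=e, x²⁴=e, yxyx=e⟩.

G' = [G, G] is generated by all commutators. The generator-pair commutators are: [x, y] = x².
The subgroup they normally generate is {e, x², x⁴, x⁶, x⁸, x¹⁰, x¹², x¹⁴, x¹⁶, x¹⁸, x²⁰, x²²}, of order 12.
Check: |G/G'| = 48/12 = 4 is the order of the abelianisation.

Answer: 12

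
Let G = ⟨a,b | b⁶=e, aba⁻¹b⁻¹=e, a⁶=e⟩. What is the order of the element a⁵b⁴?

Compute successive powers until reaching e:
  (a⁵b⁴)¹ = a⁵b⁴, (a⁵b⁴)² = a⁴b², (a⁵b⁴)³ = a³, (a⁵b⁴)⁴ = a²b⁴, (a⁵b⁴)⁵ = ab², (a⁵b⁴)⁶ = e.
The smallest positive k with (a⁵b⁴)ᵏ = e is 6.

Answer: 6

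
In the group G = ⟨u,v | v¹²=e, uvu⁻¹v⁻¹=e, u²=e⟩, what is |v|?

Compute successive powers until reaching e:
  v¹ = v, v² = v², v³ = v³, v⁴ = v⁴, v⁵ = v⁵, v⁶ = v⁶, v⁷ = v⁷, v⁸ = v⁸, v⁹ = v⁹, v¹⁰ = v¹⁰, v¹¹ = v¹¹, v¹² = e.
The smallest positive k with vᵏ = e is 12.

Answer: 12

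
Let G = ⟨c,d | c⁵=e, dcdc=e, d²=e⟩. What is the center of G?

An element z ∈ Z(G) iff z commutes with every generator.
For example e is central: e·c = c = c·e; e·d = d = d·e.
Whereas c ∉ Z(G) since c·d = cd ≠ c⁴d = d·c.
Checking each of the 10 elements this way gives Z(G) = {e}, of order 1.

Answer: {e}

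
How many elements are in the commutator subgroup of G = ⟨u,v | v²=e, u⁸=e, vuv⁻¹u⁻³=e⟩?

G' = [G, G] is generated by all commutators. The generator-pair commutators are: [u, v] = u⁶.
The subgroup they normally generate is {e, u², u⁴, u⁶}, of order 4.
Check: |G/G'| = 16/4 = 4 is the order of the abelianisation.

Answer: 4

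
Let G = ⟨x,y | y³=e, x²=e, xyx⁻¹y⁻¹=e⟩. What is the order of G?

Enumerate words in the generators, reducing via the relations: the distinct elements are
  {e, x, y, xy, y², xy²}.
No further products give new elements, so |G| = 6.

Answer: 6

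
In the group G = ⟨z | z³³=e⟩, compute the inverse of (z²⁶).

The order of (z²⁶) is 33 (smallest k with (z²⁶)ᵏ = e), so (z²⁶)⁻¹ = (z²⁶)³² = z⁷.
Check: (z²⁶) · (z⁷) → (z²⁶) · z⁷ = e, giving e as required.

Answer: z⁷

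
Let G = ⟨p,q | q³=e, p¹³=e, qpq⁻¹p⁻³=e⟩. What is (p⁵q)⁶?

Compute successive powers of (p⁵q), reducing at each step:
  (p⁵q)²: (p⁵q) · p⁵ = p⁷q;   (p⁷q) · q = p⁷q²
  (p⁵q)³: (p⁷q²) · p⁵ = q²;   (q²) · q = e
  (p⁵q)⁴: e · p⁵ = p⁵;   (p⁵) · q = p⁵q
  (p⁵q)⁵: (p⁵q) · p⁵ = p⁷q;   (p⁷q) · q = p⁷q²
  (p⁵q)⁶: (p⁷q²) · p⁵ = q²;   (q²) · q = e

Answer: e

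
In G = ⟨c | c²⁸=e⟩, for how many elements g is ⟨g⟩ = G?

G is cyclic of order 28. An element generates G iff its order is 28, and a cyclic group of order 28 has exactly φ(28) = 12 such elements.

Answer: 12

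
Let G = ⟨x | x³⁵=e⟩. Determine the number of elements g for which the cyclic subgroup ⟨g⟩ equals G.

G is cyclic of order 35. An element generates G iff its order is 35, and a cyclic group of order 35 has exactly φ(35) = 24 such elements.

Answer: 24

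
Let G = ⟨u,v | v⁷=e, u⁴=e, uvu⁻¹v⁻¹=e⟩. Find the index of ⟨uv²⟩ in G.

First find ord(uv²) by computing successive powers:
  (uv²)¹ = uv², (uv²)² = u²v⁴, (uv²)³ = u³v⁶, (uv²)⁴ = v, (uv²)⁵ = uv³, (uv²)⁶ = u²v⁵, (uv²)⁷ = u³, (uv²)⁸ = v², (uv²)⁹ = uv⁴, (uv²)¹⁰ = u²v⁶, (uv²)¹¹ = u³v, (uv²)¹² = v³, (uv²)¹³ = uv⁵, (uv²)¹⁴ = u², (uv²)¹⁵ = u³v², (uv²)¹⁶ = v⁴, (uv²)¹⁷ = uv⁶, (uv²)¹⁸ = u²v, (uv²)¹⁹ = u³v³, (uv²)²⁰ = v⁵, (uv²)²¹ = u, (uv²)²² = u²v², (uv²)²³ = u³v⁴, (uv²)²⁴ = v⁶, (uv²)²⁵ = uv, (uv²)²⁶ = u²v³, (uv²)²⁷ = u³v⁵, (uv²)²⁸ = e.
So |⟨uv²⟩| = ord(uv²) = 28. With |G| = 28, by Lagrange [G : ⟨uv²⟩] = 28/28 = 1.

Answer: 1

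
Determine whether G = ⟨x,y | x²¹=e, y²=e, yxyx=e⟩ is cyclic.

Every cyclic group is abelian. But x·y = xy while y·x = x²⁰y, so x·y ≠ y·x and G is not abelian. Hence G is not cyclic.

Answer: No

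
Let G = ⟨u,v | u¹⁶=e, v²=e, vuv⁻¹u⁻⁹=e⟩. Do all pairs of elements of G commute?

u·v = uv but v·u = u⁹v, so u·v ≠ v·u and G is not abelian.

Answer: No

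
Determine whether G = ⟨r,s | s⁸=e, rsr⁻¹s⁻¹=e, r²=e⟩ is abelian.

Each pair of generators commutes: r·s = rs = s·r. Since the generators pairwise commute, every element of G commutes with every other, so G is abelian.

Answer: Yes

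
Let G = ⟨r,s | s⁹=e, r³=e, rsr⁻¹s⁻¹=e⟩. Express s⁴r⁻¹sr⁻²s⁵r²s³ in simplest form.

Multiply left to right, reducing at each step:
  (s⁴) · r⁻¹ = r²s⁴
  (r²s⁴) · s = r²s⁵
  (r²s⁵) · r⁻² = s⁵
  (s⁵) · s⁵ = s
  s · r² = r²s
  (r²s) · s³ = r²s⁴

Answer: r²s⁴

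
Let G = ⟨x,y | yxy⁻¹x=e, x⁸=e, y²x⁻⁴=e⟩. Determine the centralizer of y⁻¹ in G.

⟨y⁻¹⟩ ⊆ C_G(y⁻¹) since powers of y⁻¹ commute with y⁻¹; so |C_G(y⁻¹)| ≥ |⟨y⁻¹⟩| = 4.
By orbit–stabilizer, |C_G(y⁻¹)| = |G| / |conj. class of y⁻¹| = 16 / 4 = 4.
The 4 elements commuting with y⁻¹ are {e, x⁴, y, y⁻¹}.

Answer: {e, x⁴, y, y⁻¹}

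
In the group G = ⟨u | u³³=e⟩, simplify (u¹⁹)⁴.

Compute successive powers of (u¹⁹), reducing at each step:
  (u¹⁹)²: (u¹⁹) · u¹⁹ = u⁵
  (u¹⁹)³: (u⁵) · u¹⁹ = u²⁴
  (u¹⁹)⁴: (u²⁴) · u¹⁹ = u¹⁰

Answer: u¹⁰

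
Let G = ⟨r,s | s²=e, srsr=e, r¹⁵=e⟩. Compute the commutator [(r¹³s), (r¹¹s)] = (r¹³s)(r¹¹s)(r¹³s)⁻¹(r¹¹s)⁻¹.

[(r¹³s), (r¹¹s)] = (r¹³s)·(r¹¹s)·(r¹³s)⁻¹·(r¹¹s)⁻¹.
  (r¹³s) · (r¹¹s) = r²
  (r²) · (r¹³s) = s
  s · (r¹¹s) = r⁴

Answer: r⁴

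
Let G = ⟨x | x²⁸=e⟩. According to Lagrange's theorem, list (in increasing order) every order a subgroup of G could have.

|G| = 28 = 2² · 7. By Lagrange's theorem the order of any subgroup divides 28; the divisors of 28 are 1, 2, 4, 7, 14, 28.

Answer: 1, 2, 4, 7, 14, 28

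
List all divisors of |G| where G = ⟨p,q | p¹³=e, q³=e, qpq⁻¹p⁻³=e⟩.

|G| = 39 = 3 · 13. By Lagrange's theorem the order of any subgroup divides 39; the divisors of 39 are 1, 3, 13, 39.

Answer: 1, 3, 13, 39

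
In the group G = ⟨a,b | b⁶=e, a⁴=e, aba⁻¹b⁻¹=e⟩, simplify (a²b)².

Compute successive powers of (a²b), reducing at each step:
  (a²b)²: (a²b) · a² = b;   b · b = b²

Answer: b²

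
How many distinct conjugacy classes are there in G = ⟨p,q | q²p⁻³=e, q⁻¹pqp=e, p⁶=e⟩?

The conjugacy classes (representative and size) are:
  [e] (size 1), [p] (size 2), [p²] (size 2), [p³] (size 1), [pq⁻¹] (size 3), [p²q⁻¹] (size 3).
Class equation: 1 + 2 + 2 + 1 + 3 + 3 = 12 = |G|. So G has 6 conjugacy classes.

Answer: 6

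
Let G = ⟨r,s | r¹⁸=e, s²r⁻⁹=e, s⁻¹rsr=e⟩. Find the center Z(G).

An element z ∈ Z(G) iff z commutes with every generator.
For example r⁹ is central: (r⁹)·r = r¹⁰ = r·(r⁹); (r⁹)·s = s⁻¹ = s·(r⁹).
Whereas r ∉ Z(G) since r·s = rs ≠ r⁸s⁻¹ = s·r.
Checking each of the 36 elements this way gives Z(G) = {e, r⁹}, of order 2.

Answer: {e, r⁹}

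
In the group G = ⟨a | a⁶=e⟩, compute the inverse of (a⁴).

The order of (a⁴) is 3 (smallest k with (a⁴)ᵏ = e), so (a⁴)⁻¹ = (a⁴)² = a².
Check: (a⁴) · (a²) → (a⁴) · a² = e, giving e as required.

Answer: a²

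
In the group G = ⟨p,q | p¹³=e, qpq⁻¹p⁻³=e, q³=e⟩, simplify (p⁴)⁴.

Compute successive powers of (p⁴), reducing at each step:
  (p⁴)²: (p⁴) · p⁴ = p⁸
  (p⁴)³: (p⁸) · p⁴ = p¹²
  (p⁴)⁴: (p¹²) · p⁴ = p³

Answer: p³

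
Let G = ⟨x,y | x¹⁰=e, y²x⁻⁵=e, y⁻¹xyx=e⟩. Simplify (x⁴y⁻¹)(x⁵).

Compute (x⁴y⁻¹) · (x⁵) by multiplying left to right and reducing via the relations at each step:
  (x⁴y⁻¹) · x⁵ = x⁴y

Answer: x⁴y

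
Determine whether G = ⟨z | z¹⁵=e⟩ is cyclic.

|G| = 15. The element z has order 15 (its powers give 15 distinct elements), so ⟨z⟩ = G and G is cyclic.

Answer: Yes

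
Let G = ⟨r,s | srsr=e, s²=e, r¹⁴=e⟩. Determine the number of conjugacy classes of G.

The conjugacy classes (representative and size) are:
  [e] (size 1), [r¹³] (size 2), [r²] (size 2), [r³] (size 2), [r¹⁰] (size 2), [r⁵] (size 2), [r⁸] (size 2), [r⁷] (size 1), [r⁶s] (size 7), [r⁹s] (size 7).
Class equation: 1 + 2 + 2 + 2 + 2 + 2 + 2 + 1 + 7 + 7 = 28 = |G|. So G has 10 conjugacy classes.

Answer: 10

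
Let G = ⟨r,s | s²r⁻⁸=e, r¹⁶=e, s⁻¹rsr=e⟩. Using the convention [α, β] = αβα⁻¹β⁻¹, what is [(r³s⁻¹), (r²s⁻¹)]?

[(r³s⁻¹), (r²s⁻¹)] = (r³s⁻¹)·(r²s⁻¹)·(r³s⁻¹)⁻¹·(r²s⁻¹)⁻¹.
  (r³s⁻¹) · (r²s⁻¹) = r⁹
  (r⁹) · (r³s) = r⁴s⁻¹
  (r⁴s⁻¹) · (r²s) = r²

Answer: r²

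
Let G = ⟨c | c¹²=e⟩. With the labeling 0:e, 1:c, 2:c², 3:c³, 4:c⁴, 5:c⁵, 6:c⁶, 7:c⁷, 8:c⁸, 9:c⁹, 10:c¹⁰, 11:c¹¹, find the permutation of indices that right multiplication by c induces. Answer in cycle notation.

(0 1 2 3 4 5 6 7 8 9 10 11)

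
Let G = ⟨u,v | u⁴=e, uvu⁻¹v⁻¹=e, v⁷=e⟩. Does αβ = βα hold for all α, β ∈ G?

Each pair of generators commutes: u·v = uv = v·u. Since the generators pairwise commute, every element of G commutes with every other, so G is abelian.

Answer: Yes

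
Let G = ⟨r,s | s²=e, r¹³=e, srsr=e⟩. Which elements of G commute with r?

⟨r⟩ ⊆ C_G(r) since powers of r commute with r; so |C_G(r)| ≥ |⟨r⟩| = 13.
By orbit–stabilizer, |C_G(r)| = |G| / |conj. class of r| = 26 / 2 = 13.
The 13 elements commuting with r are {e, r, r², r³, r⁴, r⁵, r⁶, r⁷, r⁸, r⁹, r¹⁰, r¹¹, r¹²}.

Answer: {e, r, r², r³, r⁴, r⁵, r⁶, r⁷, r⁸, r⁹, r¹⁰, r¹¹, r¹²}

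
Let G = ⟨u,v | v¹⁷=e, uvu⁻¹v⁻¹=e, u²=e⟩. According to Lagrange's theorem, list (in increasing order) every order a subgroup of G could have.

|G| = 34 = 2 · 17. By Lagrange's theorem the order of any subgroup divides 34; the divisors of 34 are 1, 2, 17, 34.

Answer: 1, 2, 17, 34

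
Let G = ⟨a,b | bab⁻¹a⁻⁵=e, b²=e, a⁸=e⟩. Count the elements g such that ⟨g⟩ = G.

⟨g⟩ = G would require ord(g) = |G| = 16, but the maximum element order in G is 8 < 16. So G is not cyclic and no single element generates it: the count is 0.

Answer: 0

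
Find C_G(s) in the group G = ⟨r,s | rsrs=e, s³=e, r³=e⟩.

⟨s⟩ ⊆ C_G(s) since powers of s commute with s; so |C_G(s)| ≥ |⟨s⟩| = 3.
By orbit–stabilizer, |C_G(s)| = |G| / |conj. class of s| = 12 / 4 = 3.
The 3 elements commuting with s are {e, s, s²}.

Answer: {e, s, s²}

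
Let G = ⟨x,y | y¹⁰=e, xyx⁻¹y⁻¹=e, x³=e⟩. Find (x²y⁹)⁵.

Compute successive powers of (x²y⁹), reducing at each step:
  (x²y⁹)²: (x²y⁹) · x² = xy⁹;   (xy⁹) · y⁹ = xy⁸
  (x²y⁹)³: (xy⁸) · x² = y⁸;   (y⁸) · y⁹ = y⁷
  (x²y⁹)⁴: (y⁷) · x² = x²y⁷;   (x²y⁷) · y⁹ = x²y⁶
  (x²y⁹)⁵: (x²y⁶) · x² = xy⁶;   (xy⁶) · y⁹ = xy⁵

Answer: xy⁵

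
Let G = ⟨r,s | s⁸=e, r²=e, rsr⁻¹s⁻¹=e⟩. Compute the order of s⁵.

Compute successive powers until reaching e:
  (s⁵)¹ = s⁵, (s⁵)² = s², (s⁵)³ = s⁷, (s⁵)⁴ = s⁴, (s⁵)⁵ = s, (s⁵)⁶ = s⁶, (s⁵)⁷ = s³, (s⁵)⁸ = e.
The smallest positive k with (s⁵)ᵏ = e is 8.

Answer: 8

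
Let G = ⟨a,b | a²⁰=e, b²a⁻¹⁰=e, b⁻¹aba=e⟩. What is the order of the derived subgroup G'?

G' = [G, G] is generated by all commutators. The generator-pair commutators are: [a, b] = a².
The subgroup they normally generate is {e, a², a⁴, a⁶, a⁸, a¹⁰, a¹², a¹⁴, a¹⁶, a¹⁸}, of order 10.
Check: |G/G'| = 40/10 = 4 is the order of the abelianisation.

Answer: 10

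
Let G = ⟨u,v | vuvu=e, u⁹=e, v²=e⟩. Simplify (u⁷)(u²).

Compute (u⁷) · (u²) by multiplying left to right and reducing via the relations at each step:
  (u⁷) · u² = e

Answer: e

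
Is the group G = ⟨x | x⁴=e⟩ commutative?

G has a single generator, so G is cyclic and hence abelian.

Answer: Yes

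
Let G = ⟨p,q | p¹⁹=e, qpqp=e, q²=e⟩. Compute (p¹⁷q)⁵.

Compute successive powers of (p¹⁷q), reducing at each step:
  (p¹⁷q)²: (p¹⁷q) · p¹⁷ = q;   q · q = e
  (p¹⁷q)³: e · p¹⁷ = p¹⁷;   (p¹⁷) · q = p¹⁷q
  (p¹⁷q)⁴: (p¹⁷q) · p¹⁷ = q;   q · q = e
  (p¹⁷q)⁵: e · p¹⁷ = p¹⁷;   (p¹⁷) · q = p¹⁷q

Answer: p¹⁷q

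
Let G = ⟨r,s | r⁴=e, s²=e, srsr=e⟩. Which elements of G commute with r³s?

⟨r³s⟩ ⊆ C_G(r³s) since powers of r³s commute with r³s; so |C_G(r³s)| ≥ |⟨r³s⟩| = 2.
By orbit–stabilizer, |C_G(r³s)| = |G| / |conj. class of r³s| = 8 / 2 = 4.
The 4 elements commuting with r³s are {e, r², r³s, rs}.

Answer: {e, r², r³s, rs}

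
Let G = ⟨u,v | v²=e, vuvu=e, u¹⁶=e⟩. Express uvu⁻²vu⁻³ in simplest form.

Multiply left to right, reducing at each step:
  u · v = uv
  (uv) · u⁻² = u³v
  (u³v) · v = u³
  (u³) · u⁻³ = e

Answer: e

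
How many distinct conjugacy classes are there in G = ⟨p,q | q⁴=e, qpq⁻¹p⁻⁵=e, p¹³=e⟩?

The conjugacy classes (representative and size) are:
  [e] (size 1), [p] (size 4), [p²] (size 4), [p⁹] (size 4), [p¹²q] (size 13), [p⁴q²] (size 13), [p¹²q³] (size 13).
Class equation: 1 + 4 + 4 + 4 + 13 + 13 + 13 = 52 = |G|. So G has 7 conjugacy classes.

Answer: 7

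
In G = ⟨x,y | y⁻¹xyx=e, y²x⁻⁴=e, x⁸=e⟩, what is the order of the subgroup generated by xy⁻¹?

|⟨xy⁻¹⟩| equals the order of xy⁻¹. Compute successive powers until reaching e:
  (xy⁻¹)¹ = xy⁻¹, (xy⁻¹)² = x⁴, (xy⁻¹)³ = xy, (xy⁻¹)⁴ = e.
The smallest positive k with (xy⁻¹)ᵏ = e is 4, so |⟨xy⁻¹⟩| = 4.

Answer: 4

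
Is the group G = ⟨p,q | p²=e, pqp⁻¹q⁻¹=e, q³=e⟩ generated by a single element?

|G| = 6. The element pq has order 6 (its powers give 6 distinct elements), so ⟨pq⟩ = G and G is cyclic.

Answer: Yes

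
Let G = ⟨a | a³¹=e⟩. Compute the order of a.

Compute successive powers until reaching e:
  a¹ = a, a² = a², a³ = a³, a⁴ = a⁴, a⁵ = a⁵, a⁶ = a⁶, a⁷ = a⁷, a⁸ = a⁸, a⁹ = a⁹, a¹⁰ = a¹⁰, a¹¹ = a¹¹, a¹² = a¹², a¹³ = a¹³, a¹⁴ = a¹⁴, a¹⁵ = a¹⁵, a¹⁶ = a¹⁶, a¹⁷ = a¹⁷, a¹⁸ = a¹⁸, a¹⁹ = a¹⁹, a²⁰ = a²⁰, a²¹ = a²¹, a²² = a²², a²³ = a²³, a²⁴ = a²⁴, a²⁵ = a²⁵, a²⁶ = a²⁶, a²⁷ = a²⁷, a²⁸ = a²⁸, a²⁹ = a²⁹, a³⁰ = a³⁰, a³¹ = e.
The smallest positive k with aᵏ = e is 31.

Answer: 31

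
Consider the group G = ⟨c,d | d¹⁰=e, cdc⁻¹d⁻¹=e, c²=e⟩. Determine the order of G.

Enumerate words in the generators, reducing via the relations: the distinct elements are
  {c, d, e, cd, d², d³, d⁴, d⁵, d⁶, d⁷, d⁸, d⁹, cd², cd³, cd⁴, cd⁵, cd⁶, cd⁷, cd⁸, cd⁹}.
No further products give new elements, so |G| = 20.

Answer: 20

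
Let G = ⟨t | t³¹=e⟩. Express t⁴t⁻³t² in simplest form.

Multiply left to right, reducing at each step:
  (t⁴) · t⁻³ = t
  t · t² = t³

Answer: t³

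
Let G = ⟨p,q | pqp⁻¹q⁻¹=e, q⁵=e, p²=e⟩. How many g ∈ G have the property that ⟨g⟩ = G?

G is cyclic of order 10. An element generates G iff its order is 10, and a cyclic group of order 10 has exactly φ(10) = 4 such elements.

Answer: 4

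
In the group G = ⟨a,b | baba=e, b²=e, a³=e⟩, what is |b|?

Compute successive powers until reaching e:
  b¹ = b, b² = e.
The smallest positive k with bᵏ = e is 2.

Answer: 2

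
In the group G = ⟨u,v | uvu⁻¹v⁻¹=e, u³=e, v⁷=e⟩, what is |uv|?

Compute successive powers until reaching e:
  (uv)¹ = uv, (uv)² = u²v², (uv)³ = v³, (uv)⁴ = uv⁴, (uv)⁵ = u²v⁵, (uv)⁶ = v⁶, (uv)⁷ = u, (uv)⁸ = u²v, (uv)⁹ = v², (uv)¹⁰ = uv³, (uv)¹¹ = u²v⁴, (uv)¹² = v⁵, (uv)¹³ = uv⁶, (uv)¹⁴ = u², (uv)¹⁵ = v, (uv)¹⁶ = uv², (uv)¹⁷ = u²v³, (uv)¹⁸ = v⁴, (uv)¹⁹ = uv⁵, (uv)²⁰ = u²v⁶, (uv)²¹ = e.
The smallest positive k with (uv)ᵏ = e is 21.

Answer: 21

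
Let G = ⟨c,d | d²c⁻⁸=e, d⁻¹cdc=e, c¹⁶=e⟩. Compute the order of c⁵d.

Compute successive powers until reaching e:
  (c⁵d)¹ = c⁵d, (c⁵d)² = c⁸, (c⁵d)³ = c⁵d⁻¹, (c⁵d)⁴ = e.
The smallest positive k with (c⁵d)ᵏ = e is 4.

Answer: 4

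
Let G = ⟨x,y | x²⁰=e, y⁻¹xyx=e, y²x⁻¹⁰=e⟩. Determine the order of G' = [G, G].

G' = [G, G] is generated by all commutators. The generator-pair commutators are: [x, y] = x².
The subgroup they normally generate is {e, x², x⁴, x⁶, x⁸, x¹⁰, x¹², x¹⁴, x¹⁶, x¹⁸}, of order 10.
Check: |G/G'| = 40/10 = 4 is the order of the abelianisation.

Answer: 10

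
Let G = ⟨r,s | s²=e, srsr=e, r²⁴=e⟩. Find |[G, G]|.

G' = [G, G] is generated by all commutators. The generator-pair commutators are: [r, s] = r².
The subgroup they normally generate is {e, r², r⁴, r⁶, r⁸, r¹⁰, r¹², r¹⁴, r¹⁶, r¹⁸, r²⁰, r²²}, of order 12.
Check: |G/G'| = 48/12 = 4 is the order of the abelianisation.

Answer: 12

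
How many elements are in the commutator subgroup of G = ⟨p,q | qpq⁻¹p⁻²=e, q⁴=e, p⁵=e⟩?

G' = [G, G] is generated by all commutators. The generator-pair commutators are: [p, q] = p⁴.
The subgroup they normally generate is {e, p, p², p³, p⁴}, of order 5.
Check: |G/G'| = 20/5 = 4 is the order of the abelianisation.

Answer: 5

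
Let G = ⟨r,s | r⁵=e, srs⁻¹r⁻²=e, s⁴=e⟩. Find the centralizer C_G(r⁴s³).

⟨r⁴s³⟩ ⊆ C_G(r⁴s³) since powers of r⁴s³ commute with r⁴s³; so |C_G(r⁴s³)| ≥ |⟨r⁴s³⟩| = 4.
By orbit–stabilizer, |C_G(r⁴s³)| = |G| / |conj. class of r⁴s³| = 20 / 5 = 4.
The 4 elements commuting with r⁴s³ are {e, r²s, rs², r⁴s³}.

Answer: {e, r²s, rs², r⁴s³}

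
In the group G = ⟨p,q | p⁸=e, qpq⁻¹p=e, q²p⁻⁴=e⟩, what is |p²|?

Compute successive powers until reaching e:
  (p²)¹ = p², (p²)² = p⁴, (p²)³ = p⁶, (p²)⁴ = e.
The smallest positive k with (p²)ᵏ = e is 4.

Answer: 4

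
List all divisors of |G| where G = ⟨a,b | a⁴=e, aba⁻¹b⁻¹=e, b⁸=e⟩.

|G| = 32 = 2⁵. By Lagrange's theorem the order of any subgroup divides 32; the divisors of 32 are 1, 2, 4, 8, 16, 32.

Answer: 1, 2, 4, 8, 16, 32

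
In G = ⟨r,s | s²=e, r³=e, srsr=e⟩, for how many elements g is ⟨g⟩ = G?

⟨g⟩ = G would require ord(g) = |G| = 6, but the maximum element order in G is 3 < 6. So G is not cyclic and no single element generates it: the count is 0.

Answer: 0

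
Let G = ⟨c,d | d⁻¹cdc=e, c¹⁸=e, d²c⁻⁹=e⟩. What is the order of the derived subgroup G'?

G' = [G, G] is generated by all commutators. The generator-pair commutators are: [c, d] = c².
The subgroup they normally generate is {e, c², c⁴, c⁶, c⁸, c¹⁰, c¹², c¹⁴, c¹⁶}, of order 9.
Check: |G/G'| = 36/9 = 4 is the order of the abelianisation.

Answer: 9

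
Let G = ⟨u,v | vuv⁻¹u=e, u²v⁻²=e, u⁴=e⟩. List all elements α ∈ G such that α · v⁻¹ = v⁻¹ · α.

⟨v⁻¹⟩ ⊆ C_G(v⁻¹) since powers of v⁻¹ commute with v⁻¹; so |C_G(v⁻¹)| ≥ |⟨v⁻¹⟩| = 4.
By orbit–stabilizer, |C_G(v⁻¹)| = |G| / |conj. class of v⁻¹| = 8 / 2 = 4.
The 4 elements commuting with v⁻¹ are {e, u², v, v⁻¹}.

Answer: {e, u², v, v⁻¹}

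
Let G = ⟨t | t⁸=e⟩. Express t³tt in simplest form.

Multiply left to right, reducing at each step:
  (t³) · t = t⁴
  (t⁴) · t = t⁵

Answer: t⁵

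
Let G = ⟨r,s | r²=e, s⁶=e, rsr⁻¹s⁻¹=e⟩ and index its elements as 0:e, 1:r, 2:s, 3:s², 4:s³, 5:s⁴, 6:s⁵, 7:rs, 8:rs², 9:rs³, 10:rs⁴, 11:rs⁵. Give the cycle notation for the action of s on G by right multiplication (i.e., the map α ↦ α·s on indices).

(0 2 3 4 5 6)(1 7 8 9 10 11)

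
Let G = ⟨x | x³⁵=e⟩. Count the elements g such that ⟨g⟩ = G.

G is cyclic of order 35. An element generates G iff its order is 35, and a cyclic group of order 35 has exactly φ(35) = 24 such elements.

Answer: 24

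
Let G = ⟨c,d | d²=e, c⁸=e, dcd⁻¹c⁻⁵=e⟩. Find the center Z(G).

An element z ∈ Z(G) iff z commutes with every generator.
For example c² is central: (c²)·c = c³ = c·(c²); (c²)·d = c²d = d·(c²).
Whereas c ∉ Z(G) since c·d = cd ≠ c⁵d = d·c.
Checking each of the 16 elements this way gives Z(G) = {e, c², c⁴, c⁶}, of order 4.

Answer: {e, c², c⁴, c⁶}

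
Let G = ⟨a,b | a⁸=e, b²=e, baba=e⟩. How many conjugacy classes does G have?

The conjugacy classes (representative and size) are:
  [e] (size 1), [a] (size 2), [a⁶] (size 2), [a³] (size 2), [a⁴] (size 1), [b] (size 4), [a⁵b] (size 4).
Class equation: 1 + 2 + 2 + 2 + 1 + 4 + 4 = 16 = |G|. So G has 7 conjugacy classes.

Answer: 7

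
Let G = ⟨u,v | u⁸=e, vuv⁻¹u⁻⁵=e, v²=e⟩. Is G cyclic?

Every cyclic group is abelian. But u·v = uv while v·u = u⁵v, so u·v ≠ v·u and G is not abelian. Hence G is not cyclic.

Answer: No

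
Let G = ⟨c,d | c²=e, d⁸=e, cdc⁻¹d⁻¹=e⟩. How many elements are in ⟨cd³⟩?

|⟨cd³⟩| equals the order of cd³. Compute successive powers until reaching e:
  (cd³)¹ = cd³, (cd³)² = d⁶, (cd³)³ = cd, (cd³)⁴ = d⁴, (cd³)⁵ = cd⁷, (cd³)⁶ = d², (cd³)⁷ = cd⁵, (cd³)⁸ = e.
The smallest positive k with (cd³)ᵏ = e is 8, so |⟨cd³⟩| = 8.

Answer: 8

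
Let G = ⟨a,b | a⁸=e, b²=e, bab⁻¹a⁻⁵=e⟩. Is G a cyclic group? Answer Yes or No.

Every cyclic group is abelian. But a·b = ab while b·a = a⁵b, so a·b ≠ b·a and G is not abelian. Hence G is not cyclic.

Answer: No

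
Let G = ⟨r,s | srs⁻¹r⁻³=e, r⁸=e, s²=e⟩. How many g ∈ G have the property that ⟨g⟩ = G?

⟨g⟩ = G would require ord(g) = |G| = 16, but the maximum element order in G is 8 < 16. So G is not cyclic and no single element generates it: the count is 0.

Answer: 0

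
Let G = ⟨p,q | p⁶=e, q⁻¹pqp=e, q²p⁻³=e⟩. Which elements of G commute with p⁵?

⟨p⁵⟩ ⊆ C_G(p⁵) since powers of p⁵ commute with p⁵; so |C_G(p⁵)| ≥ |⟨p⁵⟩| = 6.
By orbit–stabilizer, |C_G(p⁵)| = |G| / |conj. class of p⁵| = 12 / 2 = 6.
The 6 elements commuting with p⁵ are {e, p, p², p³, p⁴, p⁵}.

Answer: {e, p, p², p³, p⁴, p⁵}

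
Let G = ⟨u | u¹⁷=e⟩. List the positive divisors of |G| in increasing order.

|G| = 17 = 17. By Lagrange's theorem the order of any subgroup divides 17; the divisors of 17 are 1, 17.

Answer: 1, 17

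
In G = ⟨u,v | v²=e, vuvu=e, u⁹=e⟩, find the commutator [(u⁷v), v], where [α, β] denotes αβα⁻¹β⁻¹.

[(u⁷v), v] = (u⁷v)·v·(u⁷v)⁻¹·v⁻¹.
  (u⁷v) · v = u⁷
  (u⁷) · (u⁷v) = u⁵v
  (u⁵v) · v = u⁵

Answer: u⁵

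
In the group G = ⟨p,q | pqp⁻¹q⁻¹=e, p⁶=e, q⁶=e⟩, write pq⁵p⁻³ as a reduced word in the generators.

Multiply left to right, reducing at each step:
  p · q⁵ = pq⁵
  (pq⁵) · p⁻³ = p⁴q⁵

Answer: p⁴q⁵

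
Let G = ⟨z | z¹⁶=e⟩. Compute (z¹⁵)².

Compute successive powers of (z¹⁵), reducing at each step:
  (z¹⁵)²: (z¹⁵) · z¹⁵ = z¹⁴

Answer: z¹⁴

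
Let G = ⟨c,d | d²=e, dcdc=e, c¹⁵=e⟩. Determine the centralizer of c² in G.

⟨c²⟩ ⊆ C_G(c²) since powers of c² commute with c²; so |C_G(c²)| ≥ |⟨c²⟩| = 15.
By orbit–stabilizer, |C_G(c²)| = |G| / |conj. class of c²| = 30 / 2 = 15.
The 15 elements commuting with c² are {e, c, c², c³, c⁴, c⁵, c⁶, c⁷, c⁸, c⁹, c¹⁰, c¹¹, c¹², c¹³, c¹⁴}.

Answer: {e, c, c², c³, c⁴, c⁵, c⁶, c⁷, c⁸, c⁹, c¹⁰, c¹¹, c¹², c¹³, c¹⁴}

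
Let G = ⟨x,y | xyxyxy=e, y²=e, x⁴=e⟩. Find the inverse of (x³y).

The order of (x³y) is 3 (smallest k with (x³y)ᵏ = e), so (x³y)⁻¹ = (x³y)² = yx.
Check: (x³y) · (yx) → (x³y) · y = x³;   (x³) · x = e, giving e as required.

Answer: yx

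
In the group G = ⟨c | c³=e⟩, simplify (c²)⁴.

Compute successive powers of (c²), reducing at each step:
  (c²)²: (c²) · c² = c
  (c²)³: c · c² = e
  (c²)⁴: e · c² = c²

Answer: c²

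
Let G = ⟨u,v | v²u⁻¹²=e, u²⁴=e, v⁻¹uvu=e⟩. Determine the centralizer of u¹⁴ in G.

⟨u¹⁴⟩ ⊆ C_G(u¹⁴) since powers of u¹⁴ commute with u¹⁴; so |C_G(u¹⁴)| ≥ |⟨u¹⁴⟩| = 12.
By orbit–stabilizer, |C_G(u¹⁴)| = |G| / |conj. class of u¹⁴| = 48 / 2 = 24.
The 24 elements commuting with u¹⁴ are {e, u, u², u³, u⁴, u⁵, u⁶, u⁷, u⁸, u⁹, u¹⁰, u¹¹, u¹², u¹³, u¹⁴, u¹⁵, u¹⁶, u¹⁷, u¹⁸, u¹⁹, u²⁰, u²¹, u²², u²³}.

Answer: {e, u, u², u³, u⁴, u⁵, u⁶, u⁷, u⁸, u⁹, u¹⁰, u¹¹, u¹², u¹³, u¹⁴, u¹⁵, u¹⁶, u¹⁷, u¹⁸, u¹⁹, u²⁰, u²¹, u²², u²³}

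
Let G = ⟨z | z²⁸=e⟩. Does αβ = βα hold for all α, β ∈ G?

G has a single generator, so G is cyclic and hence abelian.

Answer: Yes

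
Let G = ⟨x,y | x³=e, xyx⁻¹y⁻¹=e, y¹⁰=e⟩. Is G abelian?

Each pair of generators commutes: x·y = xy = y·x. Since the generators pairwise commute, every element of G commutes with every other, so G is abelian.

Answer: Yes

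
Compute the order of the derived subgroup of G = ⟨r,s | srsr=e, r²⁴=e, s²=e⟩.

G' = [G, G] is generated by all commutators. The generator-pair commutators are: [r, s] = r².
The subgroup they normally generate is {e, r², r⁴, r⁶, r⁸, r¹⁰, r¹², r¹⁴, r¹⁶, r¹⁸, r²⁰, r²²}, of order 12.
Check: |G/G'| = 48/12 = 4 is the order of the abelianisation.

Answer: 12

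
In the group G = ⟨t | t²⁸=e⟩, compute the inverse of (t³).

The order of (t³) is 28 (smallest k with (t³)ᵏ = e), so (t³)⁻¹ = (t³)²⁷ = t²⁵.
Check: (t³) · (t²⁵) → (t³) · t²⁵ = e, giving e as required.

Answer: t²⁵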